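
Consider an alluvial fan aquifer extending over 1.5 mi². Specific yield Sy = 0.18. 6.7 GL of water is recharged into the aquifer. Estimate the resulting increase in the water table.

Δh ≈ 9.58 m

A = 1.5 mi² = 3.885 × 10^6 m²
ΔV = 6.7 GL = 6.7 × 10^6 m³
Δh = ΔV / (Sy × A) = 6.7 × 10^6 m³ / (0.18 × 3.885 × 10^6 m²) = 9.581 m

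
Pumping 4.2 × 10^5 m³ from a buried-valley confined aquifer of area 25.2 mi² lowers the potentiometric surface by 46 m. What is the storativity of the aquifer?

A = 25.2 mi² = 6.527 × 10^7 m²
S = ΔV / (A × Δh) = 4.2 × 10^5 m³ / (6.527 × 10^7 m² × 46 m) = 1.399 × 10^-4

S ≈ 1.4 × 10^-4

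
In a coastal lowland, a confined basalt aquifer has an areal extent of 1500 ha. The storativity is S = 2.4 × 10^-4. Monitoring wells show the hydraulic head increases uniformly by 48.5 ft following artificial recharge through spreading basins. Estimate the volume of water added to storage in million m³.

A = 1500 ha = 1.5 × 10^7 m²
Δh = 48.5 ft = 14.78 m
ΔV = S × A × Δh = 2.4 × 10^-4 × 1.5 × 10^7 m² × 14.78 m = 53220 m³
ΔV = 53220 m³ = 0.05322 million m³

ΔV ≈ 0.0532 million m³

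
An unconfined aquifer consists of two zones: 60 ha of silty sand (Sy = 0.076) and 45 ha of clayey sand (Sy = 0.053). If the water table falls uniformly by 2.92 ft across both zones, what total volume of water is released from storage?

ΔV ≈ 61800 m³

A₁ = 60 ha = 6 × 10^5 m²; A₂ = 45 ha = 4.5 × 10^5 m²
Δh = 2.92 ft = 0.89 m
ΔV₁ = 0.076 × 6 × 10^5 × 0.89 = 40580 m³
ΔV₂ = 0.053 × 4.5 × 10^5 × 0.89 = 21230 m³
ΔV = ΔV₁ + ΔV₂ = 61810 m³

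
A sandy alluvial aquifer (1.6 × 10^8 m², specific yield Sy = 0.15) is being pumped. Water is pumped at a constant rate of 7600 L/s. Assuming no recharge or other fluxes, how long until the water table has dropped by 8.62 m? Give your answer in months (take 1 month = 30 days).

t ≈ 10.5 months

ΔV = Sy × A × Δh = 0.15 × 1.6 × 10^8 × 8.62 = 2.069 × 10^8 m³
Q = 7600 L/s = 6.566 × 10^5 m³/d
t = ΔV / Q = 2.069 × 10^8 m³ / 6.566 × 10^5 m³/d = 315.1 d
t = 315.1 d ≈ 10.5 months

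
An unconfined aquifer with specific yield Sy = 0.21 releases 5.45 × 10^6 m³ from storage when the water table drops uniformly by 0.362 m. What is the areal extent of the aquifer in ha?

A = ΔV / (Sy × Δh) = 5.45 × 10^6 / (0.21 × 0.362) = 7.169 × 10^7 m²
A = 7.169 × 10^7 m² = 7169 ha

A ≈ 7170 ha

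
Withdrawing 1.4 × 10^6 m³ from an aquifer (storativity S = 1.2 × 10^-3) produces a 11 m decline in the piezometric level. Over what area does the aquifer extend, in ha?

A = ΔV / (S × Δh) = 1.4 × 10^6 / (0.0012 × 11) = 1.061 × 10^8 m²
A = 1.061 × 10^8 m² = 10610 ha

A ≈ 10600 ha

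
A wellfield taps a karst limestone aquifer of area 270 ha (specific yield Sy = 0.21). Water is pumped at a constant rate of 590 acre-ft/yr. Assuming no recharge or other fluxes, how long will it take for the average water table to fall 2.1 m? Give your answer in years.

A = 270 ha = 2.7 × 10^6 m²
ΔV = Sy × A × Δh = 0.21 × 2.7 × 10^6 × 2.1 = 1.191 × 10^6 m³
Q = 590 acre-ft/yr = 1994 m³/d
t = ΔV / Q = 1.191 × 10^6 m³ / 1994 m³/d = 597.2 d
t = 597.2 d ≈ 1.636 years

t ≈ 1.64 years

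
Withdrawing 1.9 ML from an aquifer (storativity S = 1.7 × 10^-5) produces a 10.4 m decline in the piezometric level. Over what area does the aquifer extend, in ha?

A ≈ 1070 ha

ΔV = 1.9 ML = 1900 m³
A = ΔV / (S × Δh) = 1900 / (1.7 × 10^-5 × 10.4) = 1.075 × 10^7 m²
A = 1.075 × 10^7 m² = 1075 ha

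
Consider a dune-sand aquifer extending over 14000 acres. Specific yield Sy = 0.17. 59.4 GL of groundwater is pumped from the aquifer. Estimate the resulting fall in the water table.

Δh ≈ 6.17 m

A = 14000 acres = 5.666 × 10^7 m²
ΔV = 59.4 GL = 5.94 × 10^7 m³
Δh = ΔV / (Sy × A) = 5.94 × 10^7 m³ / (0.17 × 5.666 × 10^7 m²) = 6.167 m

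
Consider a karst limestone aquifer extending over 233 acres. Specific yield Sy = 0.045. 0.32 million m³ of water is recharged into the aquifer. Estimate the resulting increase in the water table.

Δh ≈ 7.54 m

A = 233 acres = 9.429 × 10^5 m²
ΔV = 0.32 million m³ = 3.2 × 10^5 m³
Δh = ΔV / (Sy × A) = 3.2 × 10^5 m³ / (0.045 × 9.429 × 10^5 m²) = 7.542 m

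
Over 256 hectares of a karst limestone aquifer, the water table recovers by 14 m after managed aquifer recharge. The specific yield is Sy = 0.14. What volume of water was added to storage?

ΔV ≈ 5.02 × 10^6 m³

A = 256 hectares = 2.56 × 10^6 m²
ΔV = Sy × A × Δh = 0.14 × 2.56 × 10^6 m² × 14 m = 5.018 × 10^6 m³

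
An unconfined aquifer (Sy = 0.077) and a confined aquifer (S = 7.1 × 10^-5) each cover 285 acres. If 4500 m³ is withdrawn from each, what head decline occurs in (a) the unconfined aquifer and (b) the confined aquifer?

Δh_u ≈ 0.0507 m; Δh_c ≈ 55 m

A = 285 acres = 1.153 × 10^6 m²
Unconfined: Δh_u = ΔV/(Sy·A) = 4500/(0.077 × 1.153 × 10^6) = 0.05067 m
Confined: Δh_c = ΔV/(S·A) = 4500/(7.1 × 10^-5 × 1.153 × 10^6) = 54.95 m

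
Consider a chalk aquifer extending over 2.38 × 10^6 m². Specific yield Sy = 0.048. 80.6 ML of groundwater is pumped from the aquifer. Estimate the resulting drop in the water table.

ΔV = 80.6 ML = 80600 m³
Δh = ΔV / (Sy × A) = 80600 m³ / (0.048 × 2.38 × 10^6 m²) = 0.7055 m

Δh ≈ 0.706 m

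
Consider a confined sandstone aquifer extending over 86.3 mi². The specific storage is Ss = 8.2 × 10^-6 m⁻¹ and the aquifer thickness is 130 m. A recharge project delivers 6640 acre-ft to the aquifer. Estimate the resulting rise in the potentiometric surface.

S = Ss × b = 8.2 × 10^-6 m⁻¹ × 130 m = 1.066 × 10^-3
A = 86.3 mi² = 2.235 × 10^8 m²
ΔV = 6640 acre-ft = 8.19 × 10^6 m³
Δh = ΔV / (S × A) = 8.19 × 10^6 m³ / (0.001066 × 2.235 × 10^8 m²) = 34.37 m

Δh ≈ 34.4 m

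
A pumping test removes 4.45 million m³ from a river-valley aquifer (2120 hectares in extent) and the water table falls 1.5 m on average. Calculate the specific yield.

Sy ≈ 0.14

A = 2120 hectares = 2.12 × 10^7 m²
ΔV = 4.45 million m³ = 4.45 × 10^6 m³
Sy = ΔV / (A × Δh) = 4.45 × 10^6 m³ / (2.12 × 10^7 m² × 1.5 m) = 0.1399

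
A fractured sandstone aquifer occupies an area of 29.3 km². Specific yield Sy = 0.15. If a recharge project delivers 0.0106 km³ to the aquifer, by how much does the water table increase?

Δh ≈ 2.41 m

A = 29.3 km² = 2.93 × 10^7 m²
ΔV = 0.0106 km³ = 1.06 × 10^7 m³
Δh = ΔV / (Sy × A) = 1.06 × 10^7 m³ / (0.15 × 2.93 × 10^7 m²) = 2.412 m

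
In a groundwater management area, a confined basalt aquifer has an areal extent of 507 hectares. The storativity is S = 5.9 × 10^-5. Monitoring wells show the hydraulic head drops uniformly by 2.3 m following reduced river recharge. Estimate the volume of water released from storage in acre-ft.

A = 507 hectares = 5.07 × 10^6 m²
ΔV = S × A × Δh = 5.9 × 10^-5 × 5.07 × 10^6 m² × 2.3 m = 688 m³
ΔV = 688 m³ = 0.5578 acre-ft

ΔV ≈ 0.558 acre-ft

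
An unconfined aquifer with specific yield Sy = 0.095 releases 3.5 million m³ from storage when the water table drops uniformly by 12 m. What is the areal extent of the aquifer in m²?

ΔV = 3.5 million m³ = 3.5 × 10^6 m³
A = ΔV / (Sy × Δh) = 3.5 × 10^6 / (0.095 × 12) = 3.07 × 10^6 m²

A ≈ 3.07 × 10^6 m²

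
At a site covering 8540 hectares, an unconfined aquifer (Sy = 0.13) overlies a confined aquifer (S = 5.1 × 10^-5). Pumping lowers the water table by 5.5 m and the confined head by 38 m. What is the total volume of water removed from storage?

ΔV ≈ 6.12 × 10^7 m³

A = 8540 hectares = 8.54 × 10^7 m²
Unconfined: ΔV_u = Sy × A × Δh_u = 0.13 × 8.54 × 10^7 × 5.5 = 6.106 × 10^7 m³
Confined: ΔV_c = S × A × Δh_c = 5.1 × 10^-5 × 8.54 × 10^7 × 38 = 1.655 × 10^5 m³
Total ΔV = 6.106 × 10^7 + 1.655 × 10^5 = 6.123 × 10^7 m³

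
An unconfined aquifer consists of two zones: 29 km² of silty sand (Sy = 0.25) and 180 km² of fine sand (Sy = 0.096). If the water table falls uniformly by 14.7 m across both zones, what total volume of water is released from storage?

ΔV ≈ 3.61 × 10^8 m³

A₁ = 29 km² = 2.9 × 10^7 m²; A₂ = 180 km² = 1.8 × 10^8 m²
ΔV₁ = 0.25 × 2.9 × 10^7 × 14.7 = 1.066 × 10^8 m³
ΔV₂ = 0.096 × 1.8 × 10^8 × 14.7 = 2.54 × 10^8 m³
ΔV = ΔV₁ + ΔV₂ = 3.606 × 10^8 m³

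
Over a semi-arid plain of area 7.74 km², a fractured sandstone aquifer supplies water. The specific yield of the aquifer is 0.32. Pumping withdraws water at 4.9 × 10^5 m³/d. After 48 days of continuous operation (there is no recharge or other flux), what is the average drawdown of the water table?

Δh ≈ 9.5 m

A = 7.74 km² = 7.74 × 10^6 m²
ΔV = Q × t = 4.9 × 10^5 m³/d × 48 d = 2.352 × 10^7 m³
Δh = ΔV / (Sy × A) = 2.352 × 10^7 / (0.32 × 7.74 × 10^6) = 9.496 m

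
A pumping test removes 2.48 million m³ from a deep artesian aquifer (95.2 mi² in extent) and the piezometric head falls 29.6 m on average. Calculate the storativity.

S ≈ 3.4 × 10^-4

A = 95.2 mi² = 2.466 × 10^8 m²
ΔV = 2.48 million m³ = 2.48 × 10^6 m³
S = ΔV / (A × Δh) = 2.48 × 10^6 m³ / (2.466 × 10^8 m² × 29.6 m) = 3.398 × 10^-4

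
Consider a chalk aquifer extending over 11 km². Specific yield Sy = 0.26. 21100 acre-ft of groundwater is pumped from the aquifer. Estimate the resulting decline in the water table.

A = 11 km² = 1.1 × 10^7 m²
ΔV = 21100 acre-ft = 2.603 × 10^7 m³
Δh = ΔV / (Sy × A) = 2.603 × 10^7 m³ / (0.26 × 1.1 × 10^7 m²) = 9.1 m

Δh ≈ 9.1 m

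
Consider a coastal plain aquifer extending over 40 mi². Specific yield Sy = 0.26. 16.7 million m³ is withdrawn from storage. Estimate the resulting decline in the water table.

Δh ≈ 0.62 m

A = 40 mi² = 1.036 × 10^8 m²
ΔV = 16.7 million m³ = 1.67 × 10^7 m³
Δh = ΔV / (Sy × A) = 1.67 × 10^7 m³ / (0.26 × 1.036 × 10^8 m²) = 0.62 m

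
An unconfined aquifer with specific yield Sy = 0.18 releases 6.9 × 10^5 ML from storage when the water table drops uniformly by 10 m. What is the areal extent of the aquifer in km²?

A ≈ 383 km²

ΔV = 6.9 × 10^5 ML = 6.9 × 10^8 m³
A = ΔV / (Sy × Δh) = 6.9 × 10^8 / (0.18 × 10) = 3.833 × 10^8 m²
A = 3.833 × 10^8 m² = 383.3 km²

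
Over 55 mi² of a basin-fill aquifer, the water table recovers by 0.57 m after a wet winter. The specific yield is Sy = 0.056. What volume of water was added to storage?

A = 55 mi² = 1.424 × 10^8 m²
ΔV = Sy × A × Δh = 0.056 × 1.424 × 10^8 m² × 0.57 m = 4.547 × 10^6 m³

ΔV ≈ 4.55 × 10^6 m³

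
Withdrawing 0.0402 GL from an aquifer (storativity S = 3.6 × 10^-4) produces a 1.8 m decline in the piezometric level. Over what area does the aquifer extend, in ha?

ΔV = 0.0402 GL = 40200 m³
A = ΔV / (S × Δh) = 40200 / (3.6 × 10^-4 × 1.8) = 6.204 × 10^7 m²
A = 6.204 × 10^7 m² = 6204 ha

A ≈ 6200 ha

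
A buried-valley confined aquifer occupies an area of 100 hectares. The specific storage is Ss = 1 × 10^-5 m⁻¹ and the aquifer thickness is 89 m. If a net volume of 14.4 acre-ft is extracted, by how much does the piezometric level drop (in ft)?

S = Ss × b = 1 × 10^-5 m⁻¹ × 89 m = 8.9 × 10^-4
A = 100 hectares = 1 × 10^6 m²
ΔV = 14.4 acre-ft = 17760 m³
Δh = ΔV / (S × A) = 17760 m³ / (8.9 × 10^-4 × 1 × 10^6 m²) = 19.96 m
Δh = 19.96 m = 65.48 ft

Δh ≈ 65.5 ft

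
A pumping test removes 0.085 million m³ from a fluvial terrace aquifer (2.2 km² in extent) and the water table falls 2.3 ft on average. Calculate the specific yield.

A = 2.2 km² = 2.2 × 10^6 m²
Δh = 2.3 ft = 0.701 m
ΔV = 0.085 million m³ = 85000 m³
Sy = ΔV / (A × Δh) = 85000 m³ / (2.2 × 10^6 m² × 0.701 m) = 0.05511

Sy ≈ 0.055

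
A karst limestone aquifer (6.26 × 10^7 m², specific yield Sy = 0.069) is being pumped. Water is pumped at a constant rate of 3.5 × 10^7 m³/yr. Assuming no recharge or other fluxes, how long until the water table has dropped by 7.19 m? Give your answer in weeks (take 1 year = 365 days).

ΔV = Sy × A × Δh = 0.069 × 6.26 × 10^7 × 7.19 = 3.106 × 10^7 m³
Q = 3.5 × 10^7 m³/yr = 95890 m³/d
t = ΔV / Q = 3.106 × 10^7 m³ / 95890 m³/d = 323.9 d
t = 323.9 d ≈ 46.27 weeks

t ≈ 46.3 weeks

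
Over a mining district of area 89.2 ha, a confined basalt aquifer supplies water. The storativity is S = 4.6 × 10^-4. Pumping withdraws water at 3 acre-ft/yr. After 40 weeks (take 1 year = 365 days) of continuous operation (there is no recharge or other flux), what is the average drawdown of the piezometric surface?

A = 89.2 ha = 8.92 × 10^5 m²
Q = 3 acre-ft/yr = 10.14 m³/d
t = 40 weeks = 280 d
ΔV = Q × t = 10.14 m³/d × 280 d = 2839 m³
Δh = ΔV / (S × A) = 2839 / (4.6 × 10^-4 × 8.92 × 10^5) = 6.918 m

Δh ≈ 6.92 m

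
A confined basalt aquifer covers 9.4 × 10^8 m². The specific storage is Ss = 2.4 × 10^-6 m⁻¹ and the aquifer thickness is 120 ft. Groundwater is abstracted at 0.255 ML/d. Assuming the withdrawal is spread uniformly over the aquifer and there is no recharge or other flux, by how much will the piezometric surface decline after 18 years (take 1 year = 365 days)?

Δh ≈ 20.3 m

b = 120 ft = 36.58 m
S = Ss × b = 2.4 × 10^-6 m⁻¹ × 36.58 m = 8.778 × 10^-5
Q = 0.255 ML/d = 255 m³/d
t = 18 years = 6570 d
ΔV = Q × t = 255 m³/d × 6570 d = 1.675 × 10^6 m³
Δh = ΔV / (S × A) = 1.675 × 10^6 / (8.778 × 10^-5 × 9.4 × 10^8) = 20.3 m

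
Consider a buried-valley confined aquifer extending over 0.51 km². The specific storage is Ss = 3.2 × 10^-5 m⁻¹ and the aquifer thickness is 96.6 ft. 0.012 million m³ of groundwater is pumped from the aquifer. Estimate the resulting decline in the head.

Δh ≈ 25 m

b = 96.6 ft = 29.44 m
S = Ss × b = 3.2 × 10^-5 m⁻¹ × 29.44 m = 9.422 × 10^-4
A = 0.51 km² = 5.1 × 10^5 m²
ΔV = 0.012 million m³ = 12000 m³
Δh = ΔV / (S × A) = 12000 m³ / (9.422 × 10^-4 × 5.1 × 10^5 m²) = 24.97 m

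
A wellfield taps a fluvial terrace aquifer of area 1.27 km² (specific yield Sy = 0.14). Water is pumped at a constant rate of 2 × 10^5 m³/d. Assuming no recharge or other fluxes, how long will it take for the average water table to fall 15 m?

A = 1.27 km² = 1.27 × 10^6 m²
ΔV = Sy × A × Δh = 0.14 × 1.27 × 10^6 × 15 = 2.667 × 10^6 m³
t = ΔV / Q = 2.667 × 10^6 m³ / 2 × 10^5 m³/d = 13.34 d

t ≈ 13.3 days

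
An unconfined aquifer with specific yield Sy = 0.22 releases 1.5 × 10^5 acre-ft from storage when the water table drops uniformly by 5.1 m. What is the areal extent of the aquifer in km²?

ΔV = 1.5 × 10^5 acre-ft = 1.85 × 10^8 m³
A = ΔV / (Sy × Δh) = 1.85 × 10^8 / (0.22 × 5.1) = 1.649 × 10^8 m²
A = 1.649 × 10^8 m² = 164.9 km²

A ≈ 165 km²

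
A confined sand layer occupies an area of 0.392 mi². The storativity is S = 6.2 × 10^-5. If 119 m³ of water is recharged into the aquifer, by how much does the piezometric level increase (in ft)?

A = 0.392 mi² = 1.015 × 10^6 m²
Δh = ΔV / (S × A) = 119 m³ / (6.2 × 10^-5 × 1.015 × 10^6 m²) = 1.89 m
Δh = 1.89 m = 6.202 ft

Δh ≈ 6.2 ft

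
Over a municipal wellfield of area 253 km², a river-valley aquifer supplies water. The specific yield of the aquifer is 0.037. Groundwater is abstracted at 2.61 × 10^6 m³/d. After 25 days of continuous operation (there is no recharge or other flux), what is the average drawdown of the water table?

Δh ≈ 6.97 m

A = 253 km² = 2.53 × 10^8 m²
ΔV = Q × t = 2.61 × 10^6 m³/d × 25 d = 6.525 × 10^7 m³
Δh = ΔV / (Sy × A) = 6.525 × 10^7 / (0.037 × 2.53 × 10^8) = 6.97 m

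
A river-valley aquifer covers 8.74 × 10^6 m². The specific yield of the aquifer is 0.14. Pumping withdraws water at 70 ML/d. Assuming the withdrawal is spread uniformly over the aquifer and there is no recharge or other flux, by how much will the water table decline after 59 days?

Δh ≈ 3.38 m

Q = 70 ML/d = 70000 m³/d
ΔV = Q × t = 70000 m³/d × 59 d = 4.13 × 10^6 m³
Δh = ΔV / (Sy × A) = 4.13 × 10^6 / (0.14 × 8.74 × 10^6) = 3.375 m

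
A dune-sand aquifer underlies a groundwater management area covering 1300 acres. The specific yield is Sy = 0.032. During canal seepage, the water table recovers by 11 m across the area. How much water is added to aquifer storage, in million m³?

A = 1300 acres = 5.261 × 10^6 m²
ΔV = Sy × A × Δh = 0.032 × 5.261 × 10^6 m² × 11 m = 1.852 × 10^6 m³
ΔV = 1.852 × 10^6 m³ = 1.852 million m³

ΔV ≈ 1.85 million m³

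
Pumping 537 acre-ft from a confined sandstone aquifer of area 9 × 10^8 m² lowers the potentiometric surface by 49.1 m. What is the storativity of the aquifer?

S ≈ 1.5 × 10^-5

ΔV = 537 acre-ft = 6.624 × 10^5 m³
S = ΔV / (A × Δh) = 6.624 × 10^5 m³ / (9 × 10^8 m² × 49.1 m) = 1.499 × 10^-5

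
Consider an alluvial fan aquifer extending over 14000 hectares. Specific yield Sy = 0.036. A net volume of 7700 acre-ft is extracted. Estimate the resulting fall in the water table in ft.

A = 14000 hectares = 1.4 × 10^8 m²
ΔV = 7700 acre-ft = 9.498 × 10^6 m³
Δh = ΔV / (Sy × A) = 9.498 × 10^6 m³ / (0.036 × 1.4 × 10^8 m²) = 1.884 m
Δh = 1.884 m = 6.183 ft

Δh ≈ 6.18 ft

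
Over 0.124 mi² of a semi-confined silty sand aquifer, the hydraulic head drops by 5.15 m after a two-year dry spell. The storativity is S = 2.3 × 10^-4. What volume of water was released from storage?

ΔV ≈ 380 m³

A = 0.124 mi² = 3.212 × 10^5 m²
ΔV = S × A × Δh = 2.3 × 10^-4 × 3.212 × 10^5 m² × 5.15 m = 380.4 m³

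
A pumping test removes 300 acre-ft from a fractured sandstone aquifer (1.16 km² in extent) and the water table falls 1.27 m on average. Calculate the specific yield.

A = 1.16 km² = 1.16 × 10^6 m²
ΔV = 300 acre-ft = 3.7 × 10^5 m³
Sy = ΔV / (A × Δh) = 3.7 × 10^5 m³ / (1.16 × 10^6 m² × 1.27 m) = 0.2512

Sy ≈ 0.25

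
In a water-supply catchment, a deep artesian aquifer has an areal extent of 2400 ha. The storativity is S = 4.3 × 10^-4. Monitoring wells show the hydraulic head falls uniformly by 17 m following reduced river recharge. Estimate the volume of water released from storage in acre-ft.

A = 2400 ha = 2.4 × 10^7 m²
ΔV = S × A × Δh = 4.3 × 10^-4 × 2.4 × 10^7 m² × 17 m = 1.754 × 10^5 m³
ΔV = 1.754 × 10^5 m³ = 142.2 acre-ft

ΔV ≈ 142 acre-ft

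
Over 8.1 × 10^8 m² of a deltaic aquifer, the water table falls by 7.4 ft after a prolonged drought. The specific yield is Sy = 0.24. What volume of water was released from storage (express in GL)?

ΔV ≈ 438 GL

Δh = 7.4 ft = 2.256 m
ΔV = Sy × A × Δh = 0.24 × 8.1 × 10^8 m² × 2.256 m = 4.385 × 10^8 m³
ΔV = 4.385 × 10^8 m³ = 438.5 GL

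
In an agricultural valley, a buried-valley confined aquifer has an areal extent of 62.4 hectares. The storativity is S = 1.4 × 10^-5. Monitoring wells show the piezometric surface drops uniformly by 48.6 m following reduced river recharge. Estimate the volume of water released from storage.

A = 62.4 hectares = 6.24 × 10^5 m²
ΔV = S × A × Δh = 1.4 × 10^-5 × 6.24 × 10^5 m² × 48.6 m = 424.6 m³

ΔV ≈ 425 m³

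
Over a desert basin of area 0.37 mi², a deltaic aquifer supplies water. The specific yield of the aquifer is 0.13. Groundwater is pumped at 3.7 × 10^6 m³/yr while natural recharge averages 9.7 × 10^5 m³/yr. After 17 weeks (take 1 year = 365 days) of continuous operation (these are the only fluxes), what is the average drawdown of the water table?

Δh ≈ 7.14 m

A = 0.37 mi² = 9.583 × 10^5 m²
Net abstraction = 3.7 × 10^6 − 9.7 × 10^5 = 2.73 × 10^6 m³/yr
Q_net = 2.73 × 10^6 m³/yr = 7479 m³/d
t = 17 weeks = 119 d
ΔV = Q × t = 7479 m³/d × 119 d = 8.901 × 10^5 m³
Δh = ΔV / (Sy × A) = 8.901 × 10^5 / (0.13 × 9.583 × 10^5) = 7.145 m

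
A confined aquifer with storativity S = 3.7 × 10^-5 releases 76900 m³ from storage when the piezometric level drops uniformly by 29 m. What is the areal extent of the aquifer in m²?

A ≈ 7.17 × 10^7 m²

A = ΔV / (S × Δh) = 76900 / (3.7 × 10^-5 × 29) = 7.167 × 10^7 m²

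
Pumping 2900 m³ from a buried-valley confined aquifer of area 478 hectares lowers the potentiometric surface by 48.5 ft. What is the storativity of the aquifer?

S ≈ 4.1 × 10^-5

A = 478 hectares = 4.78 × 10^6 m²
Δh = 48.5 ft = 14.78 m
S = ΔV / (A × Δh) = 2900 m³ / (4.78 × 10^6 m² × 14.78 m) = 4.104 × 10^-5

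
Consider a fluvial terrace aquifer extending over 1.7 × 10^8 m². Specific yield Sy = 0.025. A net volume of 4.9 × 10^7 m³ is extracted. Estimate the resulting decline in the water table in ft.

Δh ≈ 37.8 ft

Δh = ΔV / (Sy × A) = 4.9 × 10^7 m³ / (0.025 × 1.7 × 10^8 m²) = 11.53 m
Δh = 11.53 m = 37.83 ft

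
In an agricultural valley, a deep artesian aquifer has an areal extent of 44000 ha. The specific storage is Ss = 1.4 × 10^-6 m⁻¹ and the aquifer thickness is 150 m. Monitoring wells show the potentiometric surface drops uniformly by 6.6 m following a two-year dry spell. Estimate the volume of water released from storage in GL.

S = Ss × b = 1.4 × 10^-6 m⁻¹ × 150 m = 2.1 × 10^-4
A = 44000 ha = 4.4 × 10^8 m²
ΔV = S × A × Δh = 2.1 × 10^-4 × 4.4 × 10^8 m² × 6.6 m = 6.098 × 10^5 m³
ΔV = 6.098 × 10^5 m³ = 0.6098 GL

ΔV ≈ 0.61 GL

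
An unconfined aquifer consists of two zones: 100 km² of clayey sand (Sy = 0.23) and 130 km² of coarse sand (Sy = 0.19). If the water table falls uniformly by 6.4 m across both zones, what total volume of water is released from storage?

A₁ = 100 km² = 1 × 10^8 m²; A₂ = 130 km² = 1.3 × 10^8 m²
ΔV₁ = 0.23 × 1 × 10^8 × 6.4 = 1.472 × 10^8 m³
ΔV₂ = 0.19 × 1.3 × 10^8 × 6.4 = 1.581 × 10^8 m³
ΔV = ΔV₁ + ΔV₂ = 3.053 × 10^8 m³

ΔV ≈ 3.05 × 10^8 m³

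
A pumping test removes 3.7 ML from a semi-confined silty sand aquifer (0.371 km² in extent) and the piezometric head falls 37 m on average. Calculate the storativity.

A = 0.371 km² = 3.71 × 10^5 m²
ΔV = 3.7 ML = 3700 m³
S = ΔV / (A × Δh) = 3700 m³ / (3.71 × 10^5 m² × 37 m) = 2.695 × 10^-4

S ≈ 2.7 × 10^-4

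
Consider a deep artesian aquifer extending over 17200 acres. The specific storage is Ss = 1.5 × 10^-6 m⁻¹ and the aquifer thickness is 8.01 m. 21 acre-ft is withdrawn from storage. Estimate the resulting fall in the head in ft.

Δh ≈ 102 ft

S = Ss × b = 1.5 × 10^-6 m⁻¹ × 8.01 m = 1.201 × 10^-5
A = 17200 acres = 6.961 × 10^7 m²
ΔV = 21 acre-ft = 25900 m³
Δh = ΔV / (S × A) = 25900 m³ / (1.201 × 10^-5 × 6.961 × 10^7 m²) = 30.97 m
Δh = 30.97 m = 101.6 ft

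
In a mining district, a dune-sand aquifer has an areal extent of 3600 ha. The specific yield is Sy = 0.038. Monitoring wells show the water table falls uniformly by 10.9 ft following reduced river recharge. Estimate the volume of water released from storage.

A = 3600 ha = 3.6 × 10^7 m²
Δh = 10.9 ft = 3.322 m
ΔV = Sy × A × Δh = 0.038 × 3.6 × 10^7 m² × 3.322 m = 4.545 × 10^6 m³

ΔV ≈ 4.54 × 10^6 m³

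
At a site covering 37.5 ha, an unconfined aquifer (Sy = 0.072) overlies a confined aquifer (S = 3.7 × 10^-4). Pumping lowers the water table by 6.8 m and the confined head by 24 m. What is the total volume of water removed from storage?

ΔV ≈ 1.87 × 10^5 m³

A = 37.5 ha = 3.75 × 10^5 m²
Unconfined: ΔV_u = Sy × A × Δh_u = 0.072 × 3.75 × 10^5 × 6.8 = 1.836 × 10^5 m³
Confined: ΔV_c = S × A × Δh_c = 3.7 × 10^-4 × 3.75 × 10^5 × 24 = 3330 m³
Total ΔV = 1.836 × 10^5 + 3330 = 1.869 × 10^5 m³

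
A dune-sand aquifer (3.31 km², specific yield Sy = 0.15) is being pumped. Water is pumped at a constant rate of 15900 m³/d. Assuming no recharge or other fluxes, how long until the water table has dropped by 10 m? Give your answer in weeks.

A = 3.31 km² = 3.31 × 10^6 m²
ΔV = Sy × A × Δh = 0.15 × 3.31 × 10^6 × 10 = 4.965 × 10^6 m³
t = ΔV / Q = 4.965 × 10^6 m³ / 15900 m³/d = 312.3 d
t = 312.3 d ≈ 44.61 weeks

t ≈ 44.6 weeks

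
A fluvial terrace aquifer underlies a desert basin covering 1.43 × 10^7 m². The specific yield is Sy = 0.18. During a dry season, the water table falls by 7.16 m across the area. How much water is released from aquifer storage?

ΔV = Sy × A × Δh = 0.18 × 1.43 × 10^7 m² × 7.16 m = 1.843 × 10^7 m³

ΔV ≈ 1.84 × 10^7 m³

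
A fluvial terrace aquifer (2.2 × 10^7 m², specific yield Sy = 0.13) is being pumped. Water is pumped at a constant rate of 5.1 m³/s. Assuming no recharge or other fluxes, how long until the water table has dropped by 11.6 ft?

t ≈ 22.9 days

Δh = 11.6 ft = 3.536 m
ΔV = Sy × A × Δh = 0.13 × 2.2 × 10^7 × 3.536 = 1.011 × 10^7 m³
Q = 5.1 m³/s = 4.406 × 10^5 m³/d
t = ΔV / Q = 1.011 × 10^7 m³ / 4.406 × 10^5 m³/d = 22.95 d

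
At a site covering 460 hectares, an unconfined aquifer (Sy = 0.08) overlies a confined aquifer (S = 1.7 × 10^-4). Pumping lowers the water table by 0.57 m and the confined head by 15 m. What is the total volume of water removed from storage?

A = 460 hectares = 4.6 × 10^6 m²
Unconfined: ΔV_u = Sy × A × Δh_u = 0.08 × 4.6 × 10^6 × 0.57 = 2.098 × 10^5 m³
Confined: ΔV_c = S × A × Δh_c = 1.7 × 10^-4 × 4.6 × 10^6 × 15 = 11730 m³
Total ΔV = 2.098 × 10^5 + 11730 = 2.215 × 10^5 m³

ΔV ≈ 2.21 × 10^5 m³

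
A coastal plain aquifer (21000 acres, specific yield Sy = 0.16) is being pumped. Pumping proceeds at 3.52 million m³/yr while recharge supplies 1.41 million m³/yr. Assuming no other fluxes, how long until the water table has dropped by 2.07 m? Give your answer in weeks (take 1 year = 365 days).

t ≈ 696 weeks

A = 21000 acres = 8.498 × 10^7 m²
ΔV = Sy × A × Δh = 0.16 × 8.498 × 10^7 × 2.07 = 2.815 × 10^7 m³
Net withdrawal = 3.52 − 1.41 = 2.11 million m³/yr = 5781 m³/d
t = ΔV / Q = 2.815 × 10^7 m³ / 5781 m³/d = 4869 d
t = 4869 d ≈ 695.6 weeks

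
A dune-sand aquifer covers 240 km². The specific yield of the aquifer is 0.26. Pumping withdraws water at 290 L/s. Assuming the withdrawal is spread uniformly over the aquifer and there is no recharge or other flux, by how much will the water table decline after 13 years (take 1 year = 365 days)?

A = 240 km² = 2.4 × 10^8 m²
Q = 290 L/s = 25060 m³/d
t = 13 years = 4745 d
ΔV = Q × t = 25060 m³/d × 4745 d = 1.189 × 10^8 m³
Δh = ΔV / (Sy × A) = 1.189 × 10^8 / (0.26 × 2.4 × 10^8) = 1.905 m

Δh ≈ 1.91 m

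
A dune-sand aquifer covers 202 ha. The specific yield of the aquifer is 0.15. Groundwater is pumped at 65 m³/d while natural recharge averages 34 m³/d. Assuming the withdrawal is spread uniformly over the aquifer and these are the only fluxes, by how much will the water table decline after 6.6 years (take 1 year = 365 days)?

Δh ≈ 0.246 m

A = 202 ha = 2.02 × 10^6 m²
Net abstraction = 65 − 34 = 31 m³/d
t = 6.6 years = 2409 d
ΔV = Q × t = 31 m³/d × 2409 d = 74680 m³
Δh = ΔV / (Sy × A) = 74680 / (0.15 × 2.02 × 10^6) = 0.2465 m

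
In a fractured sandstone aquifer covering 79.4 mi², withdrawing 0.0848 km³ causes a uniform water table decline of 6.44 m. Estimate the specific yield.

Sy ≈ 0.064

A = 79.4 mi² = 2.056 × 10^8 m²
ΔV = 0.0848 km³ = 8.48 × 10^7 m³
Sy = ΔV / (A × Δh) = 8.48 × 10^7 m³ / (2.056 × 10^8 m² × 6.44 m) = 0.06403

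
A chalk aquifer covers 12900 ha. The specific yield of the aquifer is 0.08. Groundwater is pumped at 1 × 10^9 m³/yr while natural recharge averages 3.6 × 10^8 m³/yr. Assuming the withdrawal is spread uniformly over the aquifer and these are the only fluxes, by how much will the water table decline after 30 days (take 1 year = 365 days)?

A = 12900 ha = 1.29 × 10^8 m²
Net abstraction = 1 × 10^9 − 3.6 × 10^8 = 6.4 × 10^8 m³/yr
Q_net = 6.4 × 10^8 m³/yr = 1.753 × 10^6 m³/d
ΔV = Q × t = 1.753 × 10^6 m³/d × 30 d = 5.26 × 10^7 m³
Δh = ΔV / (Sy × A) = 5.26 × 10^7 / (0.08 × 1.29 × 10^8) = 5.097 m

Δh ≈ 5.1 m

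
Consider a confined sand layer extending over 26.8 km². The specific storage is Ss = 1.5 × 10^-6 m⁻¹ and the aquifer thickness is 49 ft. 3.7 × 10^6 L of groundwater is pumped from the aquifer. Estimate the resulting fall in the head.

b = 49 ft = 14.94 m
S = Ss × b = 1.5 × 10^-6 m⁻¹ × 14.94 m = 2.24 × 10^-5
A = 26.8 km² = 2.68 × 10^7 m²
ΔV = 3.7 × 10^6 L = 3700 m³
Δh = ΔV / (S × A) = 3700 m³ / (2.24 × 10^-5 × 2.68 × 10^7 m²) = 6.163 m

Δh ≈ 6.16 m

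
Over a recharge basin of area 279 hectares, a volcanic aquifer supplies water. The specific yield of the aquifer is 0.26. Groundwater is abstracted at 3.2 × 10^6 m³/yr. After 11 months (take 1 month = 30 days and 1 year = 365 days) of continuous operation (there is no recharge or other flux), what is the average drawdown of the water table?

Δh ≈ 3.99 m

A = 279 hectares = 2.79 × 10^6 m²
Q = 3.2 × 10^6 m³/yr = 8767 m³/d
t = 11 months = 330 d
ΔV = Q × t = 8767 m³/d × 330 d = 2.893 × 10^6 m³
Δh = ΔV / (Sy × A) = 2.893 × 10^6 / (0.26 × 2.79 × 10^6) = 3.988 m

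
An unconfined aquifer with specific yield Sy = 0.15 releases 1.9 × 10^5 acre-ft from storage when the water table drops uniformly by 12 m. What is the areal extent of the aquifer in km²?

ΔV = 1.9 × 10^5 acre-ft = 2.344 × 10^8 m³
A = ΔV / (Sy × Δh) = 2.344 × 10^8 / (0.15 × 12) = 1.302 × 10^8 m²
A = 1.302 × 10^8 m² = 130.2 km²

A ≈ 130 km²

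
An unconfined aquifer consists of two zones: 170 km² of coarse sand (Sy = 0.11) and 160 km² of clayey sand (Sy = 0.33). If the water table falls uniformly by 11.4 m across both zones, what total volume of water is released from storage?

ΔV ≈ 8.15 × 10^8 m³

A₁ = 170 km² = 1.7 × 10^8 m²; A₂ = 160 km² = 1.6 × 10^8 m²
ΔV₁ = 0.11 × 1.7 × 10^8 × 11.4 = 2.132 × 10^8 m³
ΔV₂ = 0.33 × 1.6 × 10^8 × 11.4 = 6.019 × 10^8 m³
ΔV = ΔV₁ + ΔV₂ = 8.151 × 10^8 m³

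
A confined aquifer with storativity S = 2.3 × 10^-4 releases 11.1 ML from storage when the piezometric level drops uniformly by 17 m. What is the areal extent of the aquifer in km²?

ΔV = 11.1 ML = 11100 m³
A = ΔV / (S × Δh) = 11100 / (2.3 × 10^-4 × 17) = 2.839 × 10^6 m²
A = 2.839 × 10^6 m² = 2.839 km²

A ≈ 2.84 km²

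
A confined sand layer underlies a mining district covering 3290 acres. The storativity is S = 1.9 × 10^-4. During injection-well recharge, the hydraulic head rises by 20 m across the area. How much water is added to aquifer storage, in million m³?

ΔV ≈ 0.0506 million m³

A = 3290 acres = 1.331 × 10^7 m²
ΔV = S × A × Δh = 1.9 × 10^-4 × 1.331 × 10^7 m² × 20 m = 50590 m³
ΔV = 50590 m³ = 0.05059 million m³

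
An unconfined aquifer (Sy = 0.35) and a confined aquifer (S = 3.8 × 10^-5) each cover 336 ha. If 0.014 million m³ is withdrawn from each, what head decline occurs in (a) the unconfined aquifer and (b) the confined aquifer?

A = 336 ha = 3.36 × 10^6 m²
ΔV = 0.014 million m³ = 14000 m³
Unconfined: Δh_u = ΔV/(Sy·A) = 14000/(0.35 × 3.36 × 10^6) = 0.0119 m
Confined: Δh_c = ΔV/(S·A) = 14000/(3.8 × 10^-5 × 3.36 × 10^6) = 109.6 m

Δh_u ≈ 0.0119 m; Δh_c ≈ 110 m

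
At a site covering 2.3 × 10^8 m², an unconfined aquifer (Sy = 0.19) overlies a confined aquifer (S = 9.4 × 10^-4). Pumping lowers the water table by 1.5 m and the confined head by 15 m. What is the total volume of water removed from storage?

ΔV ≈ 6.88 × 10^7 m³

Unconfined: ΔV_u = Sy × A × Δh_u = 0.19 × 2.3 × 10^8 × 1.5 = 6.555 × 10^7 m³
Confined: ΔV_c = S × A × Δh_c = 9.4 × 10^-4 × 2.3 × 10^8 × 15 = 3.243 × 10^6 m³
Total ΔV = 6.555 × 10^7 + 3.243 × 10^6 = 6.879 × 10^7 m³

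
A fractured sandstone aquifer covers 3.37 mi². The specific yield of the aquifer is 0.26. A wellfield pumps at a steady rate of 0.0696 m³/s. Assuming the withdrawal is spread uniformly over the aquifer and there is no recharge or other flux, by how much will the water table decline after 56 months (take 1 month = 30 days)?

A = 3.37 mi² = 8.728 × 10^6 m²
Q = 0.0696 m³/s = 6013 m³/d
t = 56 months = 1680 d
ΔV = Q × t = 6013 m³/d × 1680 d = 1.01 × 10^7 m³
Δh = ΔV / (Sy × A) = 1.01 × 10^7 / (0.26 × 8.728 × 10^6) = 4.452 m

Δh ≈ 4.45 m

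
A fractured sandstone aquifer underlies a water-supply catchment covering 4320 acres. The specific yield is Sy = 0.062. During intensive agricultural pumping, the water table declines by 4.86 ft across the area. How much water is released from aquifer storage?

ΔV ≈ 1.61 × 10^6 m³

A = 4320 acres = 1.748 × 10^7 m²
Δh = 4.86 ft = 1.481 m
ΔV = Sy × A × Δh = 0.062 × 1.748 × 10^7 m² × 1.481 m = 1.606 × 10^6 m³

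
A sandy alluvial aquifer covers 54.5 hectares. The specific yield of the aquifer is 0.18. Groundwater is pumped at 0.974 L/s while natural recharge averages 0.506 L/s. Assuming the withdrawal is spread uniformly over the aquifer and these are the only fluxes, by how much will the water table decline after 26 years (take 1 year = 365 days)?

Δh ≈ 3.91 m

A = 54.5 hectares = 5.45 × 10^5 m²
Net abstraction = 0.974 − 0.506 = 0.468 L/s
Q_net = 0.468 L/s = 40.44 m³/d
t = 26 years = 9490 d
ΔV = Q × t = 40.44 m³/d × 9490 d = 3.837 × 10^5 m³
Δh = ΔV / (Sy × A) = 3.837 × 10^5 / (0.18 × 5.45 × 10^5) = 3.912 m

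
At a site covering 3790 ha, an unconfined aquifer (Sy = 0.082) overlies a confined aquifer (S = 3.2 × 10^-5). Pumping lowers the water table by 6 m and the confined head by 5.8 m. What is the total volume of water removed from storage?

A = 3790 ha = 3.79 × 10^7 m²
Unconfined: ΔV_u = Sy × A × Δh_u = 0.082 × 3.79 × 10^7 × 6 = 1.865 × 10^7 m³
Confined: ΔV_c = S × A × Δh_c = 3.2 × 10^-5 × 3.79 × 10^7 × 5.8 = 7034 m³
Total ΔV = 1.865 × 10^7 + 7034 = 1.865 × 10^7 m³

ΔV ≈ 1.87 × 10^7 m³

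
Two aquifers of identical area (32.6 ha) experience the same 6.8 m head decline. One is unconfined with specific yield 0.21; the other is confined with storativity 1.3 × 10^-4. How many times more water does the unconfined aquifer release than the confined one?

ΔV_u / ΔV_c ≈ 1620

A = 32.6 ha = 3.26 × 10^5 m²
Unconfined: ΔV_u = Sy × A × Δh = 0.21 × 3.26 × 10^5 × 6.8 = 4.655 × 10^5 m³
Confined: ΔV_c = S × A × Δh = 1.3 × 10^-4 × 3.26 × 10^5 × 6.8 = 288.2 m³
Ratio = ΔV_u / ΔV_c = Sy / S = 0.21 / 1.3 × 10^-4 = 1615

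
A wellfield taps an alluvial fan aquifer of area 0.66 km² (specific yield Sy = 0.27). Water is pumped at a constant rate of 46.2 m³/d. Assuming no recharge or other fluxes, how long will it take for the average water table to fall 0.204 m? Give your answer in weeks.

t ≈ 112 weeks

A = 0.66 km² = 6.6 × 10^5 m²
ΔV = Sy × A × Δh = 0.27 × 6.6 × 10^5 × 0.204 = 36350 m³
t = ΔV / Q = 36350 m³ / 46.2 m³/d = 786.9 d
t = 786.9 d ≈ 112.4 weeks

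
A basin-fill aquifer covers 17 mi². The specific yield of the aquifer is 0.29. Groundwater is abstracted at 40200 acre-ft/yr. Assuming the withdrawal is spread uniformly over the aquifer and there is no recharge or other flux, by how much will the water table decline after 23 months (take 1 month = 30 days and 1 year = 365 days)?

Δh ≈ 7.34 m

A = 17 mi² = 4.403 × 10^7 m²
Q = 40200 acre-ft/yr = 1.359 × 10^5 m³/d
t = 23 months = 690 d
ΔV = Q × t = 1.359 × 10^5 m³/d × 690 d = 9.374 × 10^7 m³
Δh = ΔV / (Sy × A) = 9.374 × 10^7 / (0.29 × 4.403 × 10^7) = 7.341 m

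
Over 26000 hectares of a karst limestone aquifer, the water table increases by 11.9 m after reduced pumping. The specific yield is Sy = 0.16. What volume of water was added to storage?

ΔV ≈ 4.95 × 10^8 m³

A = 26000 hectares = 2.6 × 10^8 m²
ΔV = Sy × A × Δh = 0.16 × 2.6 × 10^8 m² × 11.9 m = 4.95 × 10^8 m³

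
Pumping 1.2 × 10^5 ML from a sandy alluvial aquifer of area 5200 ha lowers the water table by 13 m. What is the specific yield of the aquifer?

A = 5200 ha = 5.2 × 10^7 m²
ΔV = 1.2 × 10^5 ML = 1.2 × 10^8 m³
Sy = ΔV / (A × Δh) = 1.2 × 10^8 m³ / (5.2 × 10^7 m² × 13 m) = 0.1775

Sy ≈ 0.18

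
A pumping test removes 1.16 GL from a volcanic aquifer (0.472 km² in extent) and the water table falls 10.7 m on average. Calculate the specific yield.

Sy ≈ 0.23

A = 0.472 km² = 4.72 × 10^5 m²
ΔV = 1.16 GL = 1.16 × 10^6 m³
Sy = ΔV / (A × Δh) = 1.16 × 10^6 m³ / (4.72 × 10^5 m² × 10.7 m) = 0.2297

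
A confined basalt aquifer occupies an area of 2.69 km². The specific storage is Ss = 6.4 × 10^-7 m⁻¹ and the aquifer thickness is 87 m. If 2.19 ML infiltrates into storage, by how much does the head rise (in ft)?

S = Ss × b = 6.4 × 10^-7 m⁻¹ × 87 m = 5.568 × 10^-5
A = 2.69 km² = 2.69 × 10^6 m²
ΔV = 2.19 ML = 2190 m³
Δh = ΔV / (S × A) = 2190 m³ / (5.568 × 10^-5 × 2.69 × 10^6 m²) = 14.62 m
Δh = 14.62 m = 47.97 ft

Δh ≈ 48 ft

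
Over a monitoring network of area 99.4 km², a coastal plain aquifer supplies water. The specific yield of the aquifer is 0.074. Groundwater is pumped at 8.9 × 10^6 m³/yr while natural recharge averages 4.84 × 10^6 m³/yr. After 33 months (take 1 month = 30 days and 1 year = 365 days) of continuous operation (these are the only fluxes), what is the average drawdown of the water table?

A = 99.4 km² = 9.94 × 10^7 m²
Net abstraction = 8.9 × 10^6 − 4.84 × 10^6 = 4.06 × 10^6 m³/yr
Q_net = 4.06 × 10^6 m³/yr = 11120 m³/d
t = 33 months = 990 d
ΔV = Q × t = 11120 m³/d × 990 d = 1.101 × 10^7 m³
Δh = ΔV / (Sy × A) = 1.101 × 10^7 / (0.074 × 9.94 × 10^7) = 1.497 m

Δh ≈ 1.5 m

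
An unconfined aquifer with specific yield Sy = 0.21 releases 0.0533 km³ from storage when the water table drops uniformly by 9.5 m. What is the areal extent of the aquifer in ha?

ΔV = 0.0533 km³ = 5.33 × 10^7 m³
A = ΔV / (Sy × Δh) = 5.33 × 10^7 / (0.21 × 9.5) = 2.672 × 10^7 m²
A = 2.672 × 10^7 m² = 2672 ha

A ≈ 2670 ha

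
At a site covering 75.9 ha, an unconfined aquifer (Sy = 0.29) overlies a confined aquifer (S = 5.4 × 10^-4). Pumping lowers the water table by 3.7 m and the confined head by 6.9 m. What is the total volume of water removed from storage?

ΔV ≈ 8.17 × 10^5 m³

A = 75.9 ha = 7.59 × 10^5 m²
Unconfined: ΔV_u = Sy × A × Δh_u = 0.29 × 7.59 × 10^5 × 3.7 = 8.144 × 10^5 m³
Confined: ΔV_c = S × A × Δh_c = 5.4 × 10^-4 × 7.59 × 10^5 × 6.9 = 2828 m³
Total ΔV = 8.144 × 10^5 + 2828 = 8.172 × 10^5 m³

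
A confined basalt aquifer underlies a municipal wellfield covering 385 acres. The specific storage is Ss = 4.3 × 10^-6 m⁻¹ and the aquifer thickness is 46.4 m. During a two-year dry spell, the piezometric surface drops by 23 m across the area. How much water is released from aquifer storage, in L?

ΔV ≈ 7.15 × 10^6 L

S = Ss × b = 4.3 × 10^-6 m⁻¹ × 46.4 m = 1.995 × 10^-4
A = 385 acres = 1.558 × 10^6 m²
ΔV = S × A × Δh = 1.995 × 10^-4 × 1.558 × 10^6 m² × 23 m = 7150 m³
ΔV = 7150 m³ = 7.15 × 10^6 L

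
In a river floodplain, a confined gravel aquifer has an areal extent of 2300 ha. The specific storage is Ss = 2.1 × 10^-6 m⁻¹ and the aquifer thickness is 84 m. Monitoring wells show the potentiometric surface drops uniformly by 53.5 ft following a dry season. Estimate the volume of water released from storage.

ΔV ≈ 66200 m³

S = Ss × b = 2.1 × 10^-6 m⁻¹ × 84 m = 1.764 × 10^-4
A = 2300 ha = 2.3 × 10^7 m²
Δh = 53.5 ft = 16.31 m
ΔV = S × A × Δh = 1.764 × 10^-4 × 2.3 × 10^7 m² × 16.31 m = 66160 m³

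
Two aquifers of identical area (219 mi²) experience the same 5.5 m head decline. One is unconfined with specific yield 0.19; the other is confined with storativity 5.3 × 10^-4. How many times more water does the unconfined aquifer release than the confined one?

A = 219 mi² = 5.672 × 10^8 m²
Unconfined: ΔV_u = Sy × A × Δh = 0.19 × 5.672 × 10^8 × 5.5 = 5.927 × 10^8 m³
Confined: ΔV_c = S × A × Δh = 5.3 × 10^-4 × 5.672 × 10^8 × 5.5 = 1.653 × 10^6 m³
Ratio = ΔV_u / ΔV_c = Sy / S = 0.19 / 5.3 × 10^-4 = 358.5

ΔV_u / ΔV_c ≈ 358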